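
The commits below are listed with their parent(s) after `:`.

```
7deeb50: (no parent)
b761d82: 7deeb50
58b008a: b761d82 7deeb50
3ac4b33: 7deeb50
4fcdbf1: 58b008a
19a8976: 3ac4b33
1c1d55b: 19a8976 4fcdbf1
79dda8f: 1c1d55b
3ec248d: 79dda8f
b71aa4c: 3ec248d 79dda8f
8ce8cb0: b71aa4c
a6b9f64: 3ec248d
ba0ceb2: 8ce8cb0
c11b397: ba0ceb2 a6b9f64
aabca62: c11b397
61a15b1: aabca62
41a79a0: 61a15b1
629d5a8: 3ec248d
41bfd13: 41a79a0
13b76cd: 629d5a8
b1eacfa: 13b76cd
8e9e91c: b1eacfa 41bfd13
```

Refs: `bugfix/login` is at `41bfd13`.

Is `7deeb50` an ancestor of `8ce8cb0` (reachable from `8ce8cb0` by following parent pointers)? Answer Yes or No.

Yes

Ancestors of 8ce8cb0 (commits reachable by following parents): {19a8976, 1c1d55b, 3ac4b33, 3ec248d, 4fcdbf1, 58b008a, 79dda8f, 7deeb50, 8ce8cb0, b71aa4c, b761d82}.
7deeb50 is in that set, so it is an ancestor of 8ce8cb0.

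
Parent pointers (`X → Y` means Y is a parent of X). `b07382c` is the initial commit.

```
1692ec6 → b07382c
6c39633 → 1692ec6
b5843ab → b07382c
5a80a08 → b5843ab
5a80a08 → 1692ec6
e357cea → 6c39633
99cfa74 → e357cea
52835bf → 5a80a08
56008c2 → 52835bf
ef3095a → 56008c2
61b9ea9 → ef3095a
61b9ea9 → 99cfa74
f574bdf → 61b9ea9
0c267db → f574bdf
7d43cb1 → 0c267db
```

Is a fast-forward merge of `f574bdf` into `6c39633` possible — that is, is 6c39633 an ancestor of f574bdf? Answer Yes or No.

Yes

A fast-forward from 6c39633 to f574bdf is possible iff 6c39633 is an ancestor of f574bdf.
Ancestors of f574bdf: {1692ec6, 52835bf, 56008c2, 5a80a08, 61b9ea9, 6c39633, 99cfa74, b07382c, b5843ab, e357cea, ef3095a, f574bdf}.
6c39633 is among them, so fast-forward is possible.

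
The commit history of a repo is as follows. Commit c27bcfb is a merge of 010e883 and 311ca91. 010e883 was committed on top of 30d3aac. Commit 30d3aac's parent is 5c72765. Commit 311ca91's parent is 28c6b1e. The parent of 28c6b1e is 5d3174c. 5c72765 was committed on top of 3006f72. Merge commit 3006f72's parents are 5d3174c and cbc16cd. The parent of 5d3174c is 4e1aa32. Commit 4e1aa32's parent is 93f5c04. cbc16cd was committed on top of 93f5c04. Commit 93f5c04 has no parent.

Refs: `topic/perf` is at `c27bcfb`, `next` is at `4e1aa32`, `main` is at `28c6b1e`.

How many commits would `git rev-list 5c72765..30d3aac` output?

1

Reachable from 30d3aac: {3006f72, 30d3aac, 4e1aa32, 5c72765, 5d3174c, 93f5c04, cbc16cd}.
Reachable from 5c72765: {3006f72, 4e1aa32, 5c72765, 5d3174c, 93f5c04, cbc16cd}.
In 30d3aac's history but not 5c72765's: {30d3aac} — 1 commit.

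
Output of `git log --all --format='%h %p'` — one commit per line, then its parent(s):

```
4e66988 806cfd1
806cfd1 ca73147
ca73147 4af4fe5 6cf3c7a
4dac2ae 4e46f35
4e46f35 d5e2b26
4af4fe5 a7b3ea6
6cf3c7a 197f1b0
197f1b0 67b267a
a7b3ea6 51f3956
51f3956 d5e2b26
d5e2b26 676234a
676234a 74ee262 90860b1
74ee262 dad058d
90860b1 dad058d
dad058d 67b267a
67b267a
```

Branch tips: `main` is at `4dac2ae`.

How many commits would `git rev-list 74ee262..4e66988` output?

11

Reachable from 4e66988: {197f1b0, 4af4fe5, 4e66988, 51f3956, 676234a, 67b267a, 6cf3c7a, 74ee262, 806cfd1, 90860b1, a7b3ea6, ca73147, d5e2b26, dad058d}.
Reachable from 74ee262: {67b267a, 74ee262, dad058d}.
In 4e66988's history but not 74ee262's: {197f1b0, 4af4fe5, 4e66988, 51f3956, 676234a, 6cf3c7a, 806cfd1, 90860b1, a7b3ea6, ca73147, d5e2b26} — 11 commits.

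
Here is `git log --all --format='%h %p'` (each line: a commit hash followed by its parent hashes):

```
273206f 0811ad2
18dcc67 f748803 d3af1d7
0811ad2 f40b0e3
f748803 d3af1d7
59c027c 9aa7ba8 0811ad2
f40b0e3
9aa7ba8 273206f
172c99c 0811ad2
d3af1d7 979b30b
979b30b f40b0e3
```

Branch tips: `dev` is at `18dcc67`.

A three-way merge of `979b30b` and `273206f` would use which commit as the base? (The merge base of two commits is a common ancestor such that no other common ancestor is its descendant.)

f40b0e3

Ancestors of 979b30b: {979b30b, f40b0e3}.
Ancestors of 273206f: {0811ad2, 273206f, f40b0e3}.
Common ancestors: {f40b0e3}.
The only common ancestor is f40b0e3, so it is the merge base.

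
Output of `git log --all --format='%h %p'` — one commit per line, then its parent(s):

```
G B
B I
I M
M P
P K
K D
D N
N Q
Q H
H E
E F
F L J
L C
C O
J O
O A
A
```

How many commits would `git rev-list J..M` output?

11

Reachable from M: {A, C, D, E, F, H, J, K, L, M, N, O, P, Q}.
Reachable from J: {A, J, O}.
In M's history but not J's: {C, D, E, F, H, K, L, M, N, P, Q} — 11 commits.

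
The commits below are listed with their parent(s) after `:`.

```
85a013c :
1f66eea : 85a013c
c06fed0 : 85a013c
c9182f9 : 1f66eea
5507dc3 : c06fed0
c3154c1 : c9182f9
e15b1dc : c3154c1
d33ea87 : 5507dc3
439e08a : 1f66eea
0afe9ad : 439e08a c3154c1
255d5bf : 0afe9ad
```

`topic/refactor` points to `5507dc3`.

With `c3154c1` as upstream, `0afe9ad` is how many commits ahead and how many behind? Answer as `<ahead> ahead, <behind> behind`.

Reachable from 0afe9ad: {0afe9ad, 1f66eea, 439e08a, 85a013c, c3154c1, c9182f9}.
Reachable from c3154c1: {1f66eea, 85a013c, c3154c1, c9182f9}.
Only in 0afe9ad's history (ahead): {0afe9ad, 439e08a} — 2.
Only in c3154c1's history (behind): {} — 0.

2 ahead, 0 behind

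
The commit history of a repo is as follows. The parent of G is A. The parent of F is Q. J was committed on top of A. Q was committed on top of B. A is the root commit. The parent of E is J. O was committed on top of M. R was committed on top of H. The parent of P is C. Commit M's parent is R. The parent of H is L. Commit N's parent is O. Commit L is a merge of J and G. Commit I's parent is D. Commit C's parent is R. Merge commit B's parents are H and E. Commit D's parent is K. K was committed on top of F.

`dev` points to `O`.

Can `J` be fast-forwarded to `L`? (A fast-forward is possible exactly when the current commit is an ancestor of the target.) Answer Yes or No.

Yes

A fast-forward from J to L is possible iff J is an ancestor of L.
Ancestors of L: {A, G, J, L}.
J is among them, so fast-forward is possible.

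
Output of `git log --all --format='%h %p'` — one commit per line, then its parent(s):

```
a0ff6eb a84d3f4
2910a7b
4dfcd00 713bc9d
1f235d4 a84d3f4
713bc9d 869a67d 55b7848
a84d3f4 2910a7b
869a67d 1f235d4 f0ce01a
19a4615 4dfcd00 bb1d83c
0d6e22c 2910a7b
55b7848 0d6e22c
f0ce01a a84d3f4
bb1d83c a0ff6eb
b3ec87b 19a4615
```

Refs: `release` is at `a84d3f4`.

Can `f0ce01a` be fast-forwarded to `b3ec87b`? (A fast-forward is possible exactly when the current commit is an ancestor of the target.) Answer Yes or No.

A fast-forward from f0ce01a to b3ec87b is possible iff f0ce01a is an ancestor of b3ec87b.
Ancestors of b3ec87b: {0d6e22c, 19a4615, 1f235d4, 2910a7b, 4dfcd00, 55b7848, 713bc9d, 869a67d, a0ff6eb, a84d3f4, b3ec87b, bb1d83c, f0ce01a}.
f0ce01a is among them, so fast-forward is possible.

Yes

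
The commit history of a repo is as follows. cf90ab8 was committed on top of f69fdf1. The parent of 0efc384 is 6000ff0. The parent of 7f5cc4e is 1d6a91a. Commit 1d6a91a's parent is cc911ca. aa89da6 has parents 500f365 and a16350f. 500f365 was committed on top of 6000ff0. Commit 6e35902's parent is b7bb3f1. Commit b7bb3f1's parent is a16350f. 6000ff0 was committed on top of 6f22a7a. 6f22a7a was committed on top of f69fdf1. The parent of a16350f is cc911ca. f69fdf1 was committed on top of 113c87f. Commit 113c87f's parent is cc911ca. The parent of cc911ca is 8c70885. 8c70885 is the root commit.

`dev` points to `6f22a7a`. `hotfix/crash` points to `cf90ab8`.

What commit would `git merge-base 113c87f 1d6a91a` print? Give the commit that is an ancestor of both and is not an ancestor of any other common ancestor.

cc911ca

Ancestors of 113c87f: {113c87f, 8c70885, cc911ca}.
Ancestors of 1d6a91a: {1d6a91a, 8c70885, cc911ca}.
Common ancestors: {8c70885, cc911ca}.
Among these, cc911ca is not an ancestor of any other common ancestor — it is the merge base.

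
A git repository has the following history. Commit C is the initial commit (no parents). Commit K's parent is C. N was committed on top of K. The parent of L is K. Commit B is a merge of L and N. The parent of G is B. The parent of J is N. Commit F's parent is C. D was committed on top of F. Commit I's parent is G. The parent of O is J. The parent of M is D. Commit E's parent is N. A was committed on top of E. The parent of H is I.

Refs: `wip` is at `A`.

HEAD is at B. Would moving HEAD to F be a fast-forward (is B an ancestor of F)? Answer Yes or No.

A fast-forward from B to F is possible iff B is an ancestor of F.
Ancestors of F: {C, F}.
B is not among them, so fast-forward is not possible.

No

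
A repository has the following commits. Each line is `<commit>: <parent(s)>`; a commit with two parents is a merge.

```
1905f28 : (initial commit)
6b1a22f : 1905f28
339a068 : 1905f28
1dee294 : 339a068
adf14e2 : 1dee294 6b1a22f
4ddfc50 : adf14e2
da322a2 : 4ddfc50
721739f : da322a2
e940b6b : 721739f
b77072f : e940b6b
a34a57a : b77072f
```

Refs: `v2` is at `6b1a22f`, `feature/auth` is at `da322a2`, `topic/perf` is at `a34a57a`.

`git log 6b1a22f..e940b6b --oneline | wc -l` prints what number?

7

Reachable from e940b6b: {1905f28, 1dee294, 339a068, 4ddfc50, 6b1a22f, 721739f, adf14e2, da322a2, e940b6b}.
Reachable from 6b1a22f: {1905f28, 6b1a22f}.
In e940b6b's history but not 6b1a22f's: {1dee294, 339a068, 4ddfc50, 721739f, adf14e2, da322a2, e940b6b} — 7 commits.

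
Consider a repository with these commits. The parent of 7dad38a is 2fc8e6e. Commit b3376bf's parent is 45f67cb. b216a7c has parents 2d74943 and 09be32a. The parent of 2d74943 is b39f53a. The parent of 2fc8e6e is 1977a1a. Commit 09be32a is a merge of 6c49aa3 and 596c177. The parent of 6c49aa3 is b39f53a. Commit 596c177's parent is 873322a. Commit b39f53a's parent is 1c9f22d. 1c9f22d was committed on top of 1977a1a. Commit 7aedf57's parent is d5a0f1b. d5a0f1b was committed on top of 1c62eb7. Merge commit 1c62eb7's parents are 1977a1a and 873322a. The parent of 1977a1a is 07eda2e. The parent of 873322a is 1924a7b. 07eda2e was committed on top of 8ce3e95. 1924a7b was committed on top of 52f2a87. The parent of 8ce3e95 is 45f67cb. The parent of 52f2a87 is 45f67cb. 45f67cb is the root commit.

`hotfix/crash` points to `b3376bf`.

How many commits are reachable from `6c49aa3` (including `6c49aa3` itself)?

Walking parent pointers from 6c49aa3: reachable set = {07eda2e, 1977a1a, 1c9f22d, 45f67cb, 6c49aa3, 8ce3e95, b39f53a}.
That is 7 commits.

7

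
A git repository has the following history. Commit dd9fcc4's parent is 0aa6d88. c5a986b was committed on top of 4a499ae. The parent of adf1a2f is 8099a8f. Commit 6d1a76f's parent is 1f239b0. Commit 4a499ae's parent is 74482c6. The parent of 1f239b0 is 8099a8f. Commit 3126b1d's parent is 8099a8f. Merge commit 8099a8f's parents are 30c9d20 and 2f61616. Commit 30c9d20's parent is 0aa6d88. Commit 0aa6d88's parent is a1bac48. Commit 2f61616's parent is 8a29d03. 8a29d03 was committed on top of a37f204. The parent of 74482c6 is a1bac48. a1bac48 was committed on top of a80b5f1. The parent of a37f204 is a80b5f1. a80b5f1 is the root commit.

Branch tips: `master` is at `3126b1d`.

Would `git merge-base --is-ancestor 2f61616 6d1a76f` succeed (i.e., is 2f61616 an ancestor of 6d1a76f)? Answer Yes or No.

Yes

Ancestors of 6d1a76f (commits reachable by following parents): {0aa6d88, 1f239b0, 2f61616, 30c9d20, 6d1a76f, 8099a8f, 8a29d03, a1bac48, a37f204, a80b5f1}.
2f61616 is in that set, so it is an ancestor of 6d1a76f.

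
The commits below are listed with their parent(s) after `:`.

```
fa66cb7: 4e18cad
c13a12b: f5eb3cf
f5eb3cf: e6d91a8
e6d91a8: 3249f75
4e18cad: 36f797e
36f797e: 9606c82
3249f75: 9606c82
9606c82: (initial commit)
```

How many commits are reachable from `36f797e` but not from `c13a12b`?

1

Reachable from 36f797e: {36f797e, 9606c82}.
Reachable from c13a12b: {3249f75, 9606c82, c13a12b, e6d91a8, f5eb3cf}.
In 36f797e's history but not c13a12b's: {36f797e} — 1 commit.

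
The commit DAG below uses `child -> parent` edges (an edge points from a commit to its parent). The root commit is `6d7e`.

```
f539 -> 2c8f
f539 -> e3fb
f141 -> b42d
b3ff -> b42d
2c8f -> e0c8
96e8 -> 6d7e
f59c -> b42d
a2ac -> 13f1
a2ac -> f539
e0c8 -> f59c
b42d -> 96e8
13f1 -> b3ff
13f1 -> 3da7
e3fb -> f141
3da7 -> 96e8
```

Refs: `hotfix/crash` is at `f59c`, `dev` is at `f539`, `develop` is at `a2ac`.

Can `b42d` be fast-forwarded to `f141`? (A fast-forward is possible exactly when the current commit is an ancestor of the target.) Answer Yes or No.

Yes

A fast-forward from b42d to f141 is possible iff b42d is an ancestor of f141.
Ancestors of f141: {6d7e, 96e8, b42d, f141}.
b42d is among them, so fast-forward is possible.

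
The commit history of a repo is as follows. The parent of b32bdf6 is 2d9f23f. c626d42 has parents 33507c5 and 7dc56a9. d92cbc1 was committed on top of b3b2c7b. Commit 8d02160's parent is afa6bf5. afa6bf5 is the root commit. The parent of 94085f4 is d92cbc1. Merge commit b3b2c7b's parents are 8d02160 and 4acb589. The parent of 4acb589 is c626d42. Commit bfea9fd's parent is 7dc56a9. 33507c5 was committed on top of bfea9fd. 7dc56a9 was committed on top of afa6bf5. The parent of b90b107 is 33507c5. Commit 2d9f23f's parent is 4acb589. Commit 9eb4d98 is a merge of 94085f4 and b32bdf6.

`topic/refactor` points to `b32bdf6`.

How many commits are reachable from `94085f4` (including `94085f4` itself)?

Walking parent pointers from 94085f4: reachable set = {33507c5, 4acb589, 7dc56a9, 8d02160, 94085f4, afa6bf5, b3b2c7b, bfea9fd, c626d42, d92cbc1}.
That is 10 commits.

10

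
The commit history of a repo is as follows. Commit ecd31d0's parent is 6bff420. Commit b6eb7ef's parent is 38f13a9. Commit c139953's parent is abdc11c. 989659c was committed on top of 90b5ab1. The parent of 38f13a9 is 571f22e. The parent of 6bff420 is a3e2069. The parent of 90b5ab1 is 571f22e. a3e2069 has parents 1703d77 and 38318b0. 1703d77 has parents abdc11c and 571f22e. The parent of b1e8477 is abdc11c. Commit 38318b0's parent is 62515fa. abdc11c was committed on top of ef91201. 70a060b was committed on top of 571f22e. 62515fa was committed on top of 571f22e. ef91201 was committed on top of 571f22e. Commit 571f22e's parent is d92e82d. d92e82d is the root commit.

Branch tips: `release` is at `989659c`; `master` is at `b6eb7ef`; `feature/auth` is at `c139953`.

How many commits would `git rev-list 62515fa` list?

Walking parent pointers from 62515fa: reachable set = {571f22e, 62515fa, d92e82d}.
That is 3 commits.

3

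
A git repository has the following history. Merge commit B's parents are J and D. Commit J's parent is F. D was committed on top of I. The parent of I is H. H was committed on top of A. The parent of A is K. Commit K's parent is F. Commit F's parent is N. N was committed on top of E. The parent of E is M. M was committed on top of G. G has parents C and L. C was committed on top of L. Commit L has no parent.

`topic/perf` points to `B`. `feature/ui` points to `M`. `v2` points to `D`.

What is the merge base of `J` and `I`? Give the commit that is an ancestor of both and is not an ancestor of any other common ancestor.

F

Ancestors of J: {C, E, F, G, J, L, M, N}.
Ancestors of I: {A, C, E, F, G, H, I, K, L, M, N}.
Common ancestors: {C, E, F, G, L, M, N}.
Among these, F is not an ancestor of any other common ancestor — it is the merge base.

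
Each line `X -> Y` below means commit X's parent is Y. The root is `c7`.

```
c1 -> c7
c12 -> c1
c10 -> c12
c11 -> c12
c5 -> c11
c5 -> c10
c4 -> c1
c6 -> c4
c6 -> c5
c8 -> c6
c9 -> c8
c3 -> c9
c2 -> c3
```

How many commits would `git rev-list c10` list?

Walking parent pointers from c10: reachable set = {c1, c10, c12, c7}.
That is 4 commits.

4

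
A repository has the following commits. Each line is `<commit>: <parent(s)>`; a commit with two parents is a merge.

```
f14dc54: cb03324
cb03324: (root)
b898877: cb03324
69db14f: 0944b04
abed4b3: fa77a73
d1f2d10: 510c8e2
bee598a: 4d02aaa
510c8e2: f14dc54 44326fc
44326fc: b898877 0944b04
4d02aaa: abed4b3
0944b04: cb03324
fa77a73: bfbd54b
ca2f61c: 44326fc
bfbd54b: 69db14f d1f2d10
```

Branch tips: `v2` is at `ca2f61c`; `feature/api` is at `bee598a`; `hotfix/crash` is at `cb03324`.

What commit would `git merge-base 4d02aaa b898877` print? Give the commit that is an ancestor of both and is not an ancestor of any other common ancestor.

Ancestors of 4d02aaa: {0944b04, 44326fc, 4d02aaa, 510c8e2, 69db14f, abed4b3, b898877, bfbd54b, cb03324, d1f2d10, f14dc54, fa77a73}.
Ancestors of b898877: {b898877, cb03324}.
Common ancestors: {b898877, cb03324}.
Among these, b898877 is not an ancestor of any other common ancestor — it is the merge base.

b898877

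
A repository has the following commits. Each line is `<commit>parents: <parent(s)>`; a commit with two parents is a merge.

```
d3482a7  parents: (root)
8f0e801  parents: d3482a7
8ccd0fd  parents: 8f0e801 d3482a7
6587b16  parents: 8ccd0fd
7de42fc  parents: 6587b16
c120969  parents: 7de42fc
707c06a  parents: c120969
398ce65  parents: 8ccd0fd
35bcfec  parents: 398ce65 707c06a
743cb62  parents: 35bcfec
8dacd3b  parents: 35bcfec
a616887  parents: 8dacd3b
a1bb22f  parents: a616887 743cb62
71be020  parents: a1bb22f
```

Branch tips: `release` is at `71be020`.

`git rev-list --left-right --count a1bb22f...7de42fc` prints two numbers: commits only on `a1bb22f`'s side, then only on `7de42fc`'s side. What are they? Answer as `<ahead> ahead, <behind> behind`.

Reachable from a1bb22f: {35bcfec, 398ce65, 6587b16, 707c06a, 743cb62, 7de42fc, 8ccd0fd, 8dacd3b, 8f0e801, a1bb22f, a616887, c120969, d3482a7}.
Reachable from 7de42fc: {6587b16, 7de42fc, 8ccd0fd, 8f0e801, d3482a7}.
Only in a1bb22f's history (ahead): {35bcfec, 398ce65, 707c06a, 743cb62, 8dacd3b, a1bb22f, a616887, c120969} — 8.
Only in 7de42fc's history (behind): {} — 0.

8 ahead, 0 behind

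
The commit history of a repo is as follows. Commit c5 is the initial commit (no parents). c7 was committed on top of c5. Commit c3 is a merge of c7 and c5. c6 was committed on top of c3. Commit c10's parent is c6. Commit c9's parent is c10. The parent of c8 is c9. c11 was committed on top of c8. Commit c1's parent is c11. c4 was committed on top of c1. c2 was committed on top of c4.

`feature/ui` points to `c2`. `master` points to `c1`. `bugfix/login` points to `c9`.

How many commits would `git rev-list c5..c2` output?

10

Reachable from c2: {c1, c10, c11, c2, c3, c4, c5, c6, c7, c8, c9}.
Reachable from c5: {c5}.
In c2's history but not c5's: {c1, c10, c11, c2, c3, c4, c6, c7, c8, c9} — 10 commits.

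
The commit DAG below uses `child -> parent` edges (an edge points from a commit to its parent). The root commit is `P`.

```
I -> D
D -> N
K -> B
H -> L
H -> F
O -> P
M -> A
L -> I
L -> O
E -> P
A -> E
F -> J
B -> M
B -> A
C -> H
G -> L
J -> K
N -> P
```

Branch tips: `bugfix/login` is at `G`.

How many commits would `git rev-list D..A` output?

Reachable from A: {A, E, P}.
Reachable from D: {D, N, P}.
In A's history but not D's: {A, E} — 2 commits.

2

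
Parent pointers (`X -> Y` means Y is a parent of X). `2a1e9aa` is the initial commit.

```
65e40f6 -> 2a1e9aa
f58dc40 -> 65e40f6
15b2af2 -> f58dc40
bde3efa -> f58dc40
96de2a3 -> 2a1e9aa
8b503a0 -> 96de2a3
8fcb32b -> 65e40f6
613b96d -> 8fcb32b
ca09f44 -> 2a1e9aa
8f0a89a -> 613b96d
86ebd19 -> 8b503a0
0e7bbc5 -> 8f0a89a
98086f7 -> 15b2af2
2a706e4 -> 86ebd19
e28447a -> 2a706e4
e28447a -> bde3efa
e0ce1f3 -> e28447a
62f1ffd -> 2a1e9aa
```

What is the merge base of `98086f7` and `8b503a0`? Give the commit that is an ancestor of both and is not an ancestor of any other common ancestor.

Ancestors of 98086f7: {15b2af2, 2a1e9aa, 65e40f6, 98086f7, f58dc40}.
Ancestors of 8b503a0: {2a1e9aa, 8b503a0, 96de2a3}.
Common ancestors: {2a1e9aa}.
The only common ancestor is 2a1e9aa, so it is the merge base.

2a1e9aa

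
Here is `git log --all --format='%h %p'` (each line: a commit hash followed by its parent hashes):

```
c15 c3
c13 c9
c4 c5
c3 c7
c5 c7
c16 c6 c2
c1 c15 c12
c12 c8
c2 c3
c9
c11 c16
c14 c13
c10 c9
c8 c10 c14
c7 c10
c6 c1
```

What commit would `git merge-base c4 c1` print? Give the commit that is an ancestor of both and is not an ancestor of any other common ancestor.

Ancestors of c4: {c10, c4, c5, c7, c9}.
Ancestors of c1: {c1, c10, c12, c13, c14, c15, c3, c7, c8, c9}.
Common ancestors: {c10, c7, c9}.
Among these, c7 is not an ancestor of any other common ancestor — it is the merge base.

c7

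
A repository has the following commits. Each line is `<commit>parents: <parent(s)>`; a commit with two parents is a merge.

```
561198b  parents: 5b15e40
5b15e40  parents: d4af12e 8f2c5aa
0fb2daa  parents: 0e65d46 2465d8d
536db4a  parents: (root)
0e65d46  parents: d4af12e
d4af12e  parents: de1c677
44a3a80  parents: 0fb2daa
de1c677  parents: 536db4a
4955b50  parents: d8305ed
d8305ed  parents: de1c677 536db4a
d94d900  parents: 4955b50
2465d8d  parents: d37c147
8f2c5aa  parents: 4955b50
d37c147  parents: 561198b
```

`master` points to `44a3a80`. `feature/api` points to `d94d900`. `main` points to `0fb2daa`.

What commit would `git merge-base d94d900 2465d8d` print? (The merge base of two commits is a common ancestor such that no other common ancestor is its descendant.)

4955b50

Ancestors of d94d900: {4955b50, 536db4a, d8305ed, d94d900, de1c677}.
Ancestors of 2465d8d: {2465d8d, 4955b50, 536db4a, 561198b, 5b15e40, 8f2c5aa, d37c147, d4af12e, d8305ed, de1c677}.
Common ancestors: {4955b50, 536db4a, d8305ed, de1c677}.
Among these, 4955b50 is not an ancestor of any other common ancestor — it is the merge base.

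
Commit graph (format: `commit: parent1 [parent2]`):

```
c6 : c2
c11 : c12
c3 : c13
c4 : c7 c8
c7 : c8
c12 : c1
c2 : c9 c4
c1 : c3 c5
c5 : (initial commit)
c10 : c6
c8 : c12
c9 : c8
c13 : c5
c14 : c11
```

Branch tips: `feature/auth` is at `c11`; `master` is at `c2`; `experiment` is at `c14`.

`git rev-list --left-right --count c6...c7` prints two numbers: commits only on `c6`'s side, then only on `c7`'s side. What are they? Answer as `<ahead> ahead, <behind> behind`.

Reachable from c6: {c1, c12, c13, c2, c3, c4, c5, c6, c7, c8, c9}.
Reachable from c7: {c1, c12, c13, c3, c5, c7, c8}.
Only in c6's history (ahead): {c2, c4, c6, c9} — 4.
Only in c7's history (behind): {} — 0.

4 ahead, 0 behind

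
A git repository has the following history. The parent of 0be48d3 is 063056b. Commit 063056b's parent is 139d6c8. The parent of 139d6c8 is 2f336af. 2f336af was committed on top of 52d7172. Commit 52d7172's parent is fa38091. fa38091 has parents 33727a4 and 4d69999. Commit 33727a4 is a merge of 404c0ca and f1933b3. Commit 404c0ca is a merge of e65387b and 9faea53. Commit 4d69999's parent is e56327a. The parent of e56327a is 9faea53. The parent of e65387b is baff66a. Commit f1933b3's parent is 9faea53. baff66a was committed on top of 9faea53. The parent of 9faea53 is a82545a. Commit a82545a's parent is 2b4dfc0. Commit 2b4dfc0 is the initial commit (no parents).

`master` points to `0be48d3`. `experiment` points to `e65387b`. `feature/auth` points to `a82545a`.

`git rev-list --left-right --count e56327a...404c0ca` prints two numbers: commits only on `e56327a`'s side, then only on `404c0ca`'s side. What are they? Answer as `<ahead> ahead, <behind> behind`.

1 ahead, 3 behind

Reachable from e56327a: {2b4dfc0, 9faea53, a82545a, e56327a}.
Reachable from 404c0ca: {2b4dfc0, 404c0ca, 9faea53, a82545a, baff66a, e65387b}.
Only in e56327a's history (ahead): {e56327a} — 1.
Only in 404c0ca's history (behind): {404c0ca, baff66a, e65387b} — 3.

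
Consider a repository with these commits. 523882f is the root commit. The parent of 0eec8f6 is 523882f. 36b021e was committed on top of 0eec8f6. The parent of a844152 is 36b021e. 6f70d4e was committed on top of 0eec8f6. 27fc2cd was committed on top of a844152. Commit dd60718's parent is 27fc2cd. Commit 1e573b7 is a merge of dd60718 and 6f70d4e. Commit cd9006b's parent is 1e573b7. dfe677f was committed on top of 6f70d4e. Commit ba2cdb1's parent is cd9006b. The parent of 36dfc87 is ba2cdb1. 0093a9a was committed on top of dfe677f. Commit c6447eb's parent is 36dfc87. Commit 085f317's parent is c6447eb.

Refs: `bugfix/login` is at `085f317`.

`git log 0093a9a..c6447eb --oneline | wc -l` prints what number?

Reachable from c6447eb: {0eec8f6, 1e573b7, 27fc2cd, 36b021e, 36dfc87, 523882f, 6f70d4e, a844152, ba2cdb1, c6447eb, cd9006b, dd60718}.
Reachable from 0093a9a: {0093a9a, 0eec8f6, 523882f, 6f70d4e, dfe677f}.
In c6447eb's history but not 0093a9a's: {1e573b7, 27fc2cd, 36b021e, 36dfc87, a844152, ba2cdb1, c6447eb, cd9006b, dd60718} — 9 commits.

9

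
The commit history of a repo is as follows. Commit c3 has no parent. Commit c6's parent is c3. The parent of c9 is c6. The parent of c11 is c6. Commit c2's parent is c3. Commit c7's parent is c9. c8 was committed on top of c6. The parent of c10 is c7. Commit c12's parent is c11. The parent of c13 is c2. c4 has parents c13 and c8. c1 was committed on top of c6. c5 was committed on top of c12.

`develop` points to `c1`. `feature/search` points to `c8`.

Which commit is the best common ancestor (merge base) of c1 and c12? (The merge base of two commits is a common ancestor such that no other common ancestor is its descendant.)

c6

Ancestors of c1: {c1, c3, c6}.
Ancestors of c12: {c11, c12, c3, c6}.
Common ancestors: {c3, c6}.
Among these, c6 is not an ancestor of any other common ancestor — it is the merge base.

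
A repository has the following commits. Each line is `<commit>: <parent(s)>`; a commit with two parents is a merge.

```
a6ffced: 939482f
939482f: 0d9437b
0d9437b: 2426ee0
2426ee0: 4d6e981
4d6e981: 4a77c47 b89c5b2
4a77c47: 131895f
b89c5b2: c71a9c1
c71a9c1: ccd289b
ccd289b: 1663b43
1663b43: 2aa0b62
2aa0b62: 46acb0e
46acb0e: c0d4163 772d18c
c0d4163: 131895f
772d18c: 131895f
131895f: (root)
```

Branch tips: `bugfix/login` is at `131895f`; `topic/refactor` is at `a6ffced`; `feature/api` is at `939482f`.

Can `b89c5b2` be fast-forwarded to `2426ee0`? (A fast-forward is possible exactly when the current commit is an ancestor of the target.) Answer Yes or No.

Yes

A fast-forward from b89c5b2 to 2426ee0 is possible iff b89c5b2 is an ancestor of 2426ee0.
Ancestors of 2426ee0: {131895f, 1663b43, 2426ee0, 2aa0b62, 46acb0e, 4a77c47, 4d6e981, 772d18c, b89c5b2, c0d4163, c71a9c1, ccd289b}.
b89c5b2 is among them, so fast-forward is possible.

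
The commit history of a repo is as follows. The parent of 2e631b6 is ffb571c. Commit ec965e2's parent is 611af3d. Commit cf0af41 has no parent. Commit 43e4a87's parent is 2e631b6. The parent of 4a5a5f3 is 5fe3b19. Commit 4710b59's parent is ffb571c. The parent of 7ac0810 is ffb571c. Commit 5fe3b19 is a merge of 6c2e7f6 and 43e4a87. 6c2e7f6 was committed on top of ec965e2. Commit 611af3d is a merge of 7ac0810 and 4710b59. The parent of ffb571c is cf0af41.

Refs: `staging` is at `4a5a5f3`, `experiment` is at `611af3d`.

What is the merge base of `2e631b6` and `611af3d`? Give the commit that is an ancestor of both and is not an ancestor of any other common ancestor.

ffb571c

Ancestors of 2e631b6: {2e631b6, cf0af41, ffb571c}.
Ancestors of 611af3d: {4710b59, 611af3d, 7ac0810, cf0af41, ffb571c}.
Common ancestors: {cf0af41, ffb571c}.
Among these, ffb571c is not an ancestor of any other common ancestor — it is the merge base.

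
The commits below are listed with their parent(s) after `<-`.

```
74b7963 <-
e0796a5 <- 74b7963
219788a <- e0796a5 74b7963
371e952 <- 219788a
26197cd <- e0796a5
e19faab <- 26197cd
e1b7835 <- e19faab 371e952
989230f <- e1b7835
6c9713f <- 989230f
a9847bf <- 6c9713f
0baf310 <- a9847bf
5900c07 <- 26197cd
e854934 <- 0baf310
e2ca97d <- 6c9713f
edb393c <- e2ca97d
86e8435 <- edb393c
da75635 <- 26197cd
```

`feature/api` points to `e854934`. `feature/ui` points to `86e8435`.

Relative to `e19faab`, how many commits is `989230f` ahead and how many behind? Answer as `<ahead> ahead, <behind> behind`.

Reachable from 989230f: {219788a, 26197cd, 371e952, 74b7963, 989230f, e0796a5, e19faab, e1b7835}.
Reachable from e19faab: {26197cd, 74b7963, e0796a5, e19faab}.
Only in 989230f's history (ahead): {219788a, 371e952, 989230f, e1b7835} — 4.
Only in e19faab's history (behind): {} — 0.

4 ahead, 0 behind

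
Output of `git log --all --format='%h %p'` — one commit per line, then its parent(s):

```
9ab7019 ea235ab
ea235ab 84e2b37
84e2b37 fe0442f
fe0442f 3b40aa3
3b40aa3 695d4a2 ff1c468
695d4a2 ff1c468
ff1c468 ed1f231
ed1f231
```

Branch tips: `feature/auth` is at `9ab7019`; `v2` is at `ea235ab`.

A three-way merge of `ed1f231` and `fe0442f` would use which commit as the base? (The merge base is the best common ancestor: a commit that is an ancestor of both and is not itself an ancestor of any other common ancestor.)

Ancestors of ed1f231: {ed1f231}.
Ancestors of fe0442f: {3b40aa3, 695d4a2, ed1f231, fe0442f, ff1c468}.
Common ancestors: {ed1f231}.
The only common ancestor is ed1f231, so it is the merge base.

ed1f231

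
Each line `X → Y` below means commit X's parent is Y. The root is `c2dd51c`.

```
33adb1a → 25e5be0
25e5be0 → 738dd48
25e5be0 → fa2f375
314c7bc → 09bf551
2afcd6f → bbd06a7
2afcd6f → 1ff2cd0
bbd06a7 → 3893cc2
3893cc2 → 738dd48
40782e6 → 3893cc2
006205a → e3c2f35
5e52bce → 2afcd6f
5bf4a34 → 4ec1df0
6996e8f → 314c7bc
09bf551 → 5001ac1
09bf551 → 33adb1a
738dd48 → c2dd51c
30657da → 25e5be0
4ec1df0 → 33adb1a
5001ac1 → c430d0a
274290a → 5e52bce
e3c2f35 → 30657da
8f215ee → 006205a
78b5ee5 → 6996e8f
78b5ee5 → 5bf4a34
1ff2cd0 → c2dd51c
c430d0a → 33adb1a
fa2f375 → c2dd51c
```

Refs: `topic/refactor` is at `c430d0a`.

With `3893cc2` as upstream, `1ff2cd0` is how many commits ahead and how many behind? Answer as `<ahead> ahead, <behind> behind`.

1 ahead, 2 behind

Reachable from 1ff2cd0: {1ff2cd0, c2dd51c}.
Reachable from 3893cc2: {3893cc2, 738dd48, c2dd51c}.
Only in 1ff2cd0's history (ahead): {1ff2cd0} — 1.
Only in 3893cc2's history (behind): {3893cc2, 738dd48} — 2.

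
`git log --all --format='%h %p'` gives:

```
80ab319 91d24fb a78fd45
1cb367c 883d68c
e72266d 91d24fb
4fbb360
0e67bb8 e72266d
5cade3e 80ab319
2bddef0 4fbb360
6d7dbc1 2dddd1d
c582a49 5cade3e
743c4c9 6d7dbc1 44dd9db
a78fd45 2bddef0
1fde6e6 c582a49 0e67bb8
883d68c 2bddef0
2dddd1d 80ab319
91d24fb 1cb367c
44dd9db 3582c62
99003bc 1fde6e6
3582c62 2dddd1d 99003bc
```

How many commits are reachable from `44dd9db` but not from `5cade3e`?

Reachable from 44dd9db: {0e67bb8, 1cb367c, 1fde6e6, 2bddef0, 2dddd1d, 3582c62, 44dd9db, 4fbb360, 5cade3e, 80ab319, 883d68c, 91d24fb, 99003bc, a78fd45, c582a49, e72266d}.
Reachable from 5cade3e: {1cb367c, 2bddef0, 4fbb360, 5cade3e, 80ab319, 883d68c, 91d24fb, a78fd45}.
In 44dd9db's history but not 5cade3e's: {0e67bb8, 1fde6e6, 2dddd1d, 3582c62, 44dd9db, 99003bc, c582a49, e72266d} — 8 commits.

8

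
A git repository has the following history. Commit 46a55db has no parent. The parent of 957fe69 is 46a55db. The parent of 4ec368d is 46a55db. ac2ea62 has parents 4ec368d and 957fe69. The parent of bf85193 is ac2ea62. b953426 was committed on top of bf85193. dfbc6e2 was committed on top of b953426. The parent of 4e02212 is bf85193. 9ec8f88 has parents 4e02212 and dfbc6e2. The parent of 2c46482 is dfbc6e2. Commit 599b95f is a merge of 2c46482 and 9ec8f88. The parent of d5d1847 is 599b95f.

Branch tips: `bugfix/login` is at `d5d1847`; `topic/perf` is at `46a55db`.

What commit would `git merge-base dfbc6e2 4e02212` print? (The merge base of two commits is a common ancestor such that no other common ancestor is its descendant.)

bf85193

Ancestors of dfbc6e2: {46a55db, 4ec368d, 957fe69, ac2ea62, b953426, bf85193, dfbc6e2}.
Ancestors of 4e02212: {46a55db, 4e02212, 4ec368d, 957fe69, ac2ea62, bf85193}.
Common ancestors: {46a55db, 4ec368d, 957fe69, ac2ea62, bf85193}.
Among these, bf85193 is not an ancestor of any other common ancestor — it is the merge base.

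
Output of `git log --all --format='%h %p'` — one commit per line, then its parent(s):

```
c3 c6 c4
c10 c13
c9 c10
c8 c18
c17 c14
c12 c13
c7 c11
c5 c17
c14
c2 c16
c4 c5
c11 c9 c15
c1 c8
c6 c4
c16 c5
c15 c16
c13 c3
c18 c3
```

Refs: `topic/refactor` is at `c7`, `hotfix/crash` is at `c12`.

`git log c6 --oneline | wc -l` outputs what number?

5

Walking parent pointers from c6: reachable set = {c14, c17, c4, c5, c6}.
That is 5 commits.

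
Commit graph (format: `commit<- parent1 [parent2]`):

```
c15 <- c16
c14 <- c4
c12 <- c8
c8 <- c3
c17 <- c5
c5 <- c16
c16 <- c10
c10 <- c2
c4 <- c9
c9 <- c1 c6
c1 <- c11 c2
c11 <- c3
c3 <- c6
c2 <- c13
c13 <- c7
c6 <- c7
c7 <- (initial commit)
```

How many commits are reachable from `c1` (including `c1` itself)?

7

Walking parent pointers from c1: reachable set = {c1, c11, c13, c2, c3, c6, c7}.
That is 7 commits.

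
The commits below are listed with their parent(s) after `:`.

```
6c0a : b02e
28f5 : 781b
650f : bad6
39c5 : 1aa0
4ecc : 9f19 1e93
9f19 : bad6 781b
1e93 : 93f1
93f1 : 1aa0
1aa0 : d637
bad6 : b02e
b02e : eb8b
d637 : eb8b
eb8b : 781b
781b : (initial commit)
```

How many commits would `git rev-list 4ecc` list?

Walking parent pointers from 4ecc: reachable set = {1aa0, 1e93, 4ecc, 781b, 93f1, 9f19, b02e, bad6, d637, eb8b}.
That is 10 commits.

10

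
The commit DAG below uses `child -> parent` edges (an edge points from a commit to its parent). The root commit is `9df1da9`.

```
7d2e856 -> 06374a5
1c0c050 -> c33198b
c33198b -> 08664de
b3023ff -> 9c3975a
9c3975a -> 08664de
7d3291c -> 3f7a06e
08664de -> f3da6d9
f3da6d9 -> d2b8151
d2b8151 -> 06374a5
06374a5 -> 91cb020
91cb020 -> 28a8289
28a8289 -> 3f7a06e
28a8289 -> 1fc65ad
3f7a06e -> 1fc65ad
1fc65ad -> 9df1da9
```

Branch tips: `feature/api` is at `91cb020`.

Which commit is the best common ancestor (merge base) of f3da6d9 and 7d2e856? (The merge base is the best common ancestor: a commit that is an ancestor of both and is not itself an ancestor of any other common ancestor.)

Ancestors of f3da6d9: {06374a5, 1fc65ad, 28a8289, 3f7a06e, 91cb020, 9df1da9, d2b8151, f3da6d9}.
Ancestors of 7d2e856: {06374a5, 1fc65ad, 28a8289, 3f7a06e, 7d2e856, 91cb020, 9df1da9}.
Common ancestors: {06374a5, 1fc65ad, 28a8289, 3f7a06e, 91cb020, 9df1da9}.
Among these, 06374a5 is not an ancestor of any other common ancestor — it is the merge base.

06374a5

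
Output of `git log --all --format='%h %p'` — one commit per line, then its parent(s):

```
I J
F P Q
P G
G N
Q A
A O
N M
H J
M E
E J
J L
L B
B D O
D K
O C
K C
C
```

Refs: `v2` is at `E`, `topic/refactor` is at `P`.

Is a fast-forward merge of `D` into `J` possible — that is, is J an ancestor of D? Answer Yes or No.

A fast-forward from J to D is possible iff J is an ancestor of D.
Ancestors of D: {C, D, K}.
J is not among them, so fast-forward is not possible.

No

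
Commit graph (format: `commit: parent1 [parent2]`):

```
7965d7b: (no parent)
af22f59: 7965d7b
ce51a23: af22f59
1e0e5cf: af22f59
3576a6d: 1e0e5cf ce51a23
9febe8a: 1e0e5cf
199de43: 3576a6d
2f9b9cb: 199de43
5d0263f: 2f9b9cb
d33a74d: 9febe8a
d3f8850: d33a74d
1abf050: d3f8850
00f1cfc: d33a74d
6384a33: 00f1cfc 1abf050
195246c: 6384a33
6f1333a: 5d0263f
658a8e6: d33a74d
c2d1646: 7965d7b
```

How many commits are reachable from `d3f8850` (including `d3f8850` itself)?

Walking parent pointers from d3f8850: reachable set = {1e0e5cf, 7965d7b, 9febe8a, af22f59, d33a74d, d3f8850}.
That is 6 commits.

6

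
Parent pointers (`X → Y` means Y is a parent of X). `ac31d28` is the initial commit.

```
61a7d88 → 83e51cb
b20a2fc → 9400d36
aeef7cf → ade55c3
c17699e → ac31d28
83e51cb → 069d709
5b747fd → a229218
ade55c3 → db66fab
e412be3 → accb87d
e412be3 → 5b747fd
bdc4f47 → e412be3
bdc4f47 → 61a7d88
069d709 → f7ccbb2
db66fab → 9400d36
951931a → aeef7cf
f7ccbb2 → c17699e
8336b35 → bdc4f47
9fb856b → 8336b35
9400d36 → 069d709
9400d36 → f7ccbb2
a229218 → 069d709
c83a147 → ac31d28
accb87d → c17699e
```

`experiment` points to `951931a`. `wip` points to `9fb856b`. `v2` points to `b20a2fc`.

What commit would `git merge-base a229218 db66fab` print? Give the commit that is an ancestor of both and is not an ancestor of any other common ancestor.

Ancestors of a229218: {069d709, a229218, ac31d28, c17699e, f7ccbb2}.
Ancestors of db66fab: {069d709, 9400d36, ac31d28, c17699e, db66fab, f7ccbb2}.
Common ancestors: {069d709, ac31d28, c17699e, f7ccbb2}.
Among these, 069d709 is not an ancestor of any other common ancestor — it is the merge base.

069d709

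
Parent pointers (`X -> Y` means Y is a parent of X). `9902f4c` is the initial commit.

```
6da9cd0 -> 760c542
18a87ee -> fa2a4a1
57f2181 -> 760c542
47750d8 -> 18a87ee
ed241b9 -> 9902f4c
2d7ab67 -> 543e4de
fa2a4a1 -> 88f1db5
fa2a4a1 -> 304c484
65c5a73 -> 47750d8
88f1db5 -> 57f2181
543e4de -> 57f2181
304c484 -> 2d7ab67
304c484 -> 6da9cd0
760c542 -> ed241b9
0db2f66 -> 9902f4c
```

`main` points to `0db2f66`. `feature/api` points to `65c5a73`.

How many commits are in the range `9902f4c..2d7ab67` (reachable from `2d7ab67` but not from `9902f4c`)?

5

Reachable from 2d7ab67: {2d7ab67, 543e4de, 57f2181, 760c542, 9902f4c, ed241b9}.
Reachable from 9902f4c: {9902f4c}.
In 2d7ab67's history but not 9902f4c's: {2d7ab67, 543e4de, 57f2181, 760c542, ed241b9} — 5 commits.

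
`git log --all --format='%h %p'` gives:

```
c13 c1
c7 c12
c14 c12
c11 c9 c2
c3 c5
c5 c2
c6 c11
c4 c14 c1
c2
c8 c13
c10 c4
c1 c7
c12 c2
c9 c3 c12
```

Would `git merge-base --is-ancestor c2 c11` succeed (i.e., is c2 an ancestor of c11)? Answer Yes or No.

Ancestors of c11 (commits reachable by following parents): {c11, c12, c2, c3, c5, c9}.
c2 is in that set, so it is an ancestor of c11.

Yes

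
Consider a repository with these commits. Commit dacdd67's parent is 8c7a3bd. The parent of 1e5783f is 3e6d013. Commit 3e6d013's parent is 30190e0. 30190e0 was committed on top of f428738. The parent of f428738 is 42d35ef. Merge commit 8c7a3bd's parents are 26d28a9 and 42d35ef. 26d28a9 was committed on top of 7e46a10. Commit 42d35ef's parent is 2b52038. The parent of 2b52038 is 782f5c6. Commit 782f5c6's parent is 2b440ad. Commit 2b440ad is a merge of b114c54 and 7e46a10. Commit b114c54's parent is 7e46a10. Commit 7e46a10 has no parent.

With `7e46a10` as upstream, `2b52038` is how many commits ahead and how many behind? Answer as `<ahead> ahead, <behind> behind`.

Reachable from 2b52038: {2b440ad, 2b52038, 782f5c6, 7e46a10, b114c54}.
Reachable from 7e46a10: {7e46a10}.
Only in 2b52038's history (ahead): {2b440ad, 2b52038, 782f5c6, b114c54} — 4.
Only in 7e46a10's history (behind): {} — 0.

4 ahead, 0 behind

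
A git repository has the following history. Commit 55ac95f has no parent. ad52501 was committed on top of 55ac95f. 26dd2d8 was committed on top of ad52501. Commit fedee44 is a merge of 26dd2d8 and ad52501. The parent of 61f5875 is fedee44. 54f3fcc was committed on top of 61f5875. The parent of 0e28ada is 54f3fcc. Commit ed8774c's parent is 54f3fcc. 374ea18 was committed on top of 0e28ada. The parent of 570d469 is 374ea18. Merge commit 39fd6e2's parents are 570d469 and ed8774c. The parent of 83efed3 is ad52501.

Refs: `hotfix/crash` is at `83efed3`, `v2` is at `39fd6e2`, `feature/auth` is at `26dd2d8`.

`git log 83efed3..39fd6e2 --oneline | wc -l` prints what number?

Reachable from 39fd6e2: {0e28ada, 26dd2d8, 374ea18, 39fd6e2, 54f3fcc, 55ac95f, 570d469, 61f5875, ad52501, ed8774c, fedee44}.
Reachable from 83efed3: {55ac95f, 83efed3, ad52501}.
In 39fd6e2's history but not 83efed3's: {0e28ada, 26dd2d8, 374ea18, 39fd6e2, 54f3fcc, 570d469, 61f5875, ed8774c, fedee44} — 9 commits.

9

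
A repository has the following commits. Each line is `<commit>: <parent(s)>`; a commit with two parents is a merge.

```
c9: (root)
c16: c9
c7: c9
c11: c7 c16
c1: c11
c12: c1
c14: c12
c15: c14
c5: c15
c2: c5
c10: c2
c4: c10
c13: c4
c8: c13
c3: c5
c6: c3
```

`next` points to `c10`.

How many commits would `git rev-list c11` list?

Walking parent pointers from c11: reachable set = {c11, c16, c7, c9}.
That is 4 commits.

4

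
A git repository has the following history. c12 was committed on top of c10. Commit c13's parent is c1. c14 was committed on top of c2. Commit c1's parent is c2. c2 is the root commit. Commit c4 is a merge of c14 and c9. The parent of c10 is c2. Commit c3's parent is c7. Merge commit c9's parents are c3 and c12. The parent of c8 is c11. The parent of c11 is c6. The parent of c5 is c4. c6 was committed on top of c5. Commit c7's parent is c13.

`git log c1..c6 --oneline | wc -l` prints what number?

10

Reachable from c6: {c1, c10, c12, c13, c14, c2, c3, c4, c5, c6, c7, c9}.
Reachable from c1: {c1, c2}.
In c6's history but not c1's: {c10, c12, c13, c14, c3, c4, c5, c6, c7, c9} — 10 commits.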